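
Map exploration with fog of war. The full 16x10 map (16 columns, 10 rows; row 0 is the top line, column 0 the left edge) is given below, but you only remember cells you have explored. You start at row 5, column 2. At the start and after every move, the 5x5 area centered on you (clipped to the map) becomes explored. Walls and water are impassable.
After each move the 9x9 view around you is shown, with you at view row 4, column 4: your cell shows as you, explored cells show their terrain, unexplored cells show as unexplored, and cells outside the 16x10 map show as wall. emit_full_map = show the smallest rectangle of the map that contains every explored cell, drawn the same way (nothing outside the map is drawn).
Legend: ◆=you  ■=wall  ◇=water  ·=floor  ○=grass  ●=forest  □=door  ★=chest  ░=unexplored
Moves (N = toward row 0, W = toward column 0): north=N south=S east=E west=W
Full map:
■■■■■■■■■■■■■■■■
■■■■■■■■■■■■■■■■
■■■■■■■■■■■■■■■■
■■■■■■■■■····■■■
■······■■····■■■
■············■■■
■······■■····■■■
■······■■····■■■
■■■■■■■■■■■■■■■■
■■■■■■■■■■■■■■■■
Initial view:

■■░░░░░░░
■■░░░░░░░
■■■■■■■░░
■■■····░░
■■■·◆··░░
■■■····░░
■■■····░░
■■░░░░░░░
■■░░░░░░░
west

■■■░░░░░░
■■■░░░░░░
■■■■■■■■░
■■■■····░
■■■■◆···░
■■■■····░
■■■■····░
■■■░░░░░░
■■■░░░░░░

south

■■■░░░░░░
■■■■■■■■░
■■■■····░
■■■■····░
■■■■◆···░
■■■■····░
■■■■■■■░░
■■■░░░░░░
■■■■■■■■■

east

■■░░░░░░░
■■■■■■■░░
■■■····░░
■■■····░░
■■■·◆··░░
■■■····░░
■■■■■■■░░
■■░░░░░░░
■■■■■■■■■

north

■■░░░░░░░
■■░░░░░░░
■■■■■■■░░
■■■····░░
■■■·◆··░░
■■■····░░
■■■····░░
■■■■■■■░░
■■░░░░░░░

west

■■■░░░░░░
■■■░░░░░░
■■■■■■■■░
■■■■····░
■■■■◆···░
■■■■····░
■■■■····░
■■■■■■■■░
■■■░░░░░░

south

■■■░░░░░░
■■■■■■■■░
■■■■····░
■■■■····░
■■■■◆···░
■■■■····░
■■■■■■■■░
■■■░░░░░░
■■■■■■■■■

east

■■░░░░░░░
■■■■■■■░░
■■■····░░
■■■····░░
■■■·◆··░░
■■■····░░
■■■■■■■░░
■■░░░░░░░
■■■■■■■■■

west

■■■░░░░░░
■■■■■■■■░
■■■■····░
■■■■····░
■■■■◆···░
■■■■····░
■■■■■■■■░
■■■░░░░░░
■■■■■■■■■

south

■■■■■■■■░
■■■■····░
■■■■····░
■■■■····░
■■■■◆···░
■■■■■■■■░
■■■■■■■░░
■■■■■■■■■
■■■■■■■■■

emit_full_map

■■■■■
■····
■····
■····
■◆···
■■■■■
■■■■░

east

■■■■■■■░░
■■■····░░
■■■····░░
■■■····░░
■■■·◆··░░
■■■■■■■░░
■■■■■■■░░
■■■■■■■■■
■■■■■■■■■

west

■■■■■■■■░
■■■■····░
■■■■····░
■■■■····░
■■■■◆···░
■■■■■■■■░
■■■■■■■■░
■■■■■■■■■
■■■■■■■■■

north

■■■░░░░░░
■■■■■■■■░
■■■■····░
■■■■····░
■■■■◆···░
■■■■····░
■■■■■■■■░
■■■■■■■■░
■■■■■■■■■

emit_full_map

■■■■■
■····
■····
■◆···
■····
■■■■■
■■■■■


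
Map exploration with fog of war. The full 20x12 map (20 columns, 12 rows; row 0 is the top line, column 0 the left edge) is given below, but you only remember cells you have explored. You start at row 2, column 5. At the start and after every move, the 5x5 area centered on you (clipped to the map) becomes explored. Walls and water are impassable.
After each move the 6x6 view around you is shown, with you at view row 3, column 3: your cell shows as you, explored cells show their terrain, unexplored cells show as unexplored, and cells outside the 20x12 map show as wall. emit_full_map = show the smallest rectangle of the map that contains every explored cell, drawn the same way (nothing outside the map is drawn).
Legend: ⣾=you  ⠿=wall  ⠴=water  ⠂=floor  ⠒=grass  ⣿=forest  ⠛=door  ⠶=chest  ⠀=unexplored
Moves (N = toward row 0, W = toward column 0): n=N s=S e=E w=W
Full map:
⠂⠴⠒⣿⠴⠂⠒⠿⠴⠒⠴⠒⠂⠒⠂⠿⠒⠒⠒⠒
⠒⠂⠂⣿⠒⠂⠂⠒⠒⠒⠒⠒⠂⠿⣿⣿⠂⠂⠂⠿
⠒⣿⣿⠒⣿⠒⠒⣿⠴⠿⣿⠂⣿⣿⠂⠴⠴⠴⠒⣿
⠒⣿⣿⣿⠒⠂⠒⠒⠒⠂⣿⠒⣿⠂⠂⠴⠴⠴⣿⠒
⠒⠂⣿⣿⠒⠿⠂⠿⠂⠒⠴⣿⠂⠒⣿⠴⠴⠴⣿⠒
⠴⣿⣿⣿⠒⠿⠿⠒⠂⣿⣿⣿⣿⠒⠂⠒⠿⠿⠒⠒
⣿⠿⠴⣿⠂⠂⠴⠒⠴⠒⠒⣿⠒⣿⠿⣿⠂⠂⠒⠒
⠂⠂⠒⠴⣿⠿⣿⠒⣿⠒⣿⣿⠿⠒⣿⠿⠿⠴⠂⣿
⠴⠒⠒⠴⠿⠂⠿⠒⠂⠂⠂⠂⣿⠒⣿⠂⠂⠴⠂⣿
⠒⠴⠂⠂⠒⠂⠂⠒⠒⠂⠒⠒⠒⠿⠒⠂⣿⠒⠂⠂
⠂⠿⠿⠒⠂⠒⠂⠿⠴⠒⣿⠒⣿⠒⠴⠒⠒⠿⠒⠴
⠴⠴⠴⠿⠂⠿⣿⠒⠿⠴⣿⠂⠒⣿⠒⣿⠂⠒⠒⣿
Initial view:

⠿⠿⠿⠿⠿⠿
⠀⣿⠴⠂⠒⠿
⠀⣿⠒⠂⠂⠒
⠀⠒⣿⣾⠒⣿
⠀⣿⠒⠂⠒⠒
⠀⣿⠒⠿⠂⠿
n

⠿⠿⠿⠿⠿⠿
⠿⠿⠿⠿⠿⠿
⠀⣿⠴⠂⠒⠿
⠀⣿⠒⣾⠂⠒
⠀⠒⣿⠒⠒⣿
⠀⣿⠒⠂⠒⠒

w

⠿⠿⠿⠿⠿⠿
⠿⠿⠿⠿⠿⠿
⠀⠒⣿⠴⠂⠒
⠀⠂⣿⣾⠂⠂
⠀⣿⠒⣿⠒⠒
⠀⣿⣿⠒⠂⠒

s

⠿⠿⠿⠿⠿⠿
⠀⠒⣿⠴⠂⠒
⠀⠂⣿⠒⠂⠂
⠀⣿⠒⣾⠒⠒
⠀⣿⣿⠒⠂⠒
⠀⣿⣿⠒⠿⠂

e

⠿⠿⠿⠿⠿⠿
⠒⣿⠴⠂⠒⠿
⠂⣿⠒⠂⠂⠒
⣿⠒⣿⣾⠒⣿
⣿⣿⠒⠂⠒⠒
⣿⣿⠒⠿⠂⠿

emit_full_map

⠒⣿⠴⠂⠒⠿
⠂⣿⠒⠂⠂⠒
⣿⠒⣿⣾⠒⣿
⣿⣿⠒⠂⠒⠒
⣿⣿⠒⠿⠂⠿

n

⠿⠿⠿⠿⠿⠿
⠿⠿⠿⠿⠿⠿
⠒⣿⠴⠂⠒⠿
⠂⣿⠒⣾⠂⠒
⣿⠒⣿⠒⠒⣿
⣿⣿⠒⠂⠒⠒

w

⠿⠿⠿⠿⠿⠿
⠿⠿⠿⠿⠿⠿
⠀⠒⣿⠴⠂⠒
⠀⠂⣿⣾⠂⠂
⠀⣿⠒⣿⠒⠒
⠀⣿⣿⠒⠂⠒

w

⠿⠿⠿⠿⠿⠿
⠿⠿⠿⠿⠿⠿
⠀⠴⠒⣿⠴⠂
⠀⠂⠂⣾⠒⠂
⠀⣿⣿⠒⣿⠒
⠀⣿⣿⣿⠒⠂

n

⠿⠿⠿⠿⠿⠿
⠿⠿⠿⠿⠿⠿
⠿⠿⠿⠿⠿⠿
⠀⠴⠒⣾⠴⠂
⠀⠂⠂⣿⠒⠂
⠀⣿⣿⠒⣿⠒

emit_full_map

⠴⠒⣾⠴⠂⠒⠿
⠂⠂⣿⠒⠂⠂⠒
⣿⣿⠒⣿⠒⠒⣿
⣿⣿⣿⠒⠂⠒⠒
⠀⣿⣿⠒⠿⠂⠿


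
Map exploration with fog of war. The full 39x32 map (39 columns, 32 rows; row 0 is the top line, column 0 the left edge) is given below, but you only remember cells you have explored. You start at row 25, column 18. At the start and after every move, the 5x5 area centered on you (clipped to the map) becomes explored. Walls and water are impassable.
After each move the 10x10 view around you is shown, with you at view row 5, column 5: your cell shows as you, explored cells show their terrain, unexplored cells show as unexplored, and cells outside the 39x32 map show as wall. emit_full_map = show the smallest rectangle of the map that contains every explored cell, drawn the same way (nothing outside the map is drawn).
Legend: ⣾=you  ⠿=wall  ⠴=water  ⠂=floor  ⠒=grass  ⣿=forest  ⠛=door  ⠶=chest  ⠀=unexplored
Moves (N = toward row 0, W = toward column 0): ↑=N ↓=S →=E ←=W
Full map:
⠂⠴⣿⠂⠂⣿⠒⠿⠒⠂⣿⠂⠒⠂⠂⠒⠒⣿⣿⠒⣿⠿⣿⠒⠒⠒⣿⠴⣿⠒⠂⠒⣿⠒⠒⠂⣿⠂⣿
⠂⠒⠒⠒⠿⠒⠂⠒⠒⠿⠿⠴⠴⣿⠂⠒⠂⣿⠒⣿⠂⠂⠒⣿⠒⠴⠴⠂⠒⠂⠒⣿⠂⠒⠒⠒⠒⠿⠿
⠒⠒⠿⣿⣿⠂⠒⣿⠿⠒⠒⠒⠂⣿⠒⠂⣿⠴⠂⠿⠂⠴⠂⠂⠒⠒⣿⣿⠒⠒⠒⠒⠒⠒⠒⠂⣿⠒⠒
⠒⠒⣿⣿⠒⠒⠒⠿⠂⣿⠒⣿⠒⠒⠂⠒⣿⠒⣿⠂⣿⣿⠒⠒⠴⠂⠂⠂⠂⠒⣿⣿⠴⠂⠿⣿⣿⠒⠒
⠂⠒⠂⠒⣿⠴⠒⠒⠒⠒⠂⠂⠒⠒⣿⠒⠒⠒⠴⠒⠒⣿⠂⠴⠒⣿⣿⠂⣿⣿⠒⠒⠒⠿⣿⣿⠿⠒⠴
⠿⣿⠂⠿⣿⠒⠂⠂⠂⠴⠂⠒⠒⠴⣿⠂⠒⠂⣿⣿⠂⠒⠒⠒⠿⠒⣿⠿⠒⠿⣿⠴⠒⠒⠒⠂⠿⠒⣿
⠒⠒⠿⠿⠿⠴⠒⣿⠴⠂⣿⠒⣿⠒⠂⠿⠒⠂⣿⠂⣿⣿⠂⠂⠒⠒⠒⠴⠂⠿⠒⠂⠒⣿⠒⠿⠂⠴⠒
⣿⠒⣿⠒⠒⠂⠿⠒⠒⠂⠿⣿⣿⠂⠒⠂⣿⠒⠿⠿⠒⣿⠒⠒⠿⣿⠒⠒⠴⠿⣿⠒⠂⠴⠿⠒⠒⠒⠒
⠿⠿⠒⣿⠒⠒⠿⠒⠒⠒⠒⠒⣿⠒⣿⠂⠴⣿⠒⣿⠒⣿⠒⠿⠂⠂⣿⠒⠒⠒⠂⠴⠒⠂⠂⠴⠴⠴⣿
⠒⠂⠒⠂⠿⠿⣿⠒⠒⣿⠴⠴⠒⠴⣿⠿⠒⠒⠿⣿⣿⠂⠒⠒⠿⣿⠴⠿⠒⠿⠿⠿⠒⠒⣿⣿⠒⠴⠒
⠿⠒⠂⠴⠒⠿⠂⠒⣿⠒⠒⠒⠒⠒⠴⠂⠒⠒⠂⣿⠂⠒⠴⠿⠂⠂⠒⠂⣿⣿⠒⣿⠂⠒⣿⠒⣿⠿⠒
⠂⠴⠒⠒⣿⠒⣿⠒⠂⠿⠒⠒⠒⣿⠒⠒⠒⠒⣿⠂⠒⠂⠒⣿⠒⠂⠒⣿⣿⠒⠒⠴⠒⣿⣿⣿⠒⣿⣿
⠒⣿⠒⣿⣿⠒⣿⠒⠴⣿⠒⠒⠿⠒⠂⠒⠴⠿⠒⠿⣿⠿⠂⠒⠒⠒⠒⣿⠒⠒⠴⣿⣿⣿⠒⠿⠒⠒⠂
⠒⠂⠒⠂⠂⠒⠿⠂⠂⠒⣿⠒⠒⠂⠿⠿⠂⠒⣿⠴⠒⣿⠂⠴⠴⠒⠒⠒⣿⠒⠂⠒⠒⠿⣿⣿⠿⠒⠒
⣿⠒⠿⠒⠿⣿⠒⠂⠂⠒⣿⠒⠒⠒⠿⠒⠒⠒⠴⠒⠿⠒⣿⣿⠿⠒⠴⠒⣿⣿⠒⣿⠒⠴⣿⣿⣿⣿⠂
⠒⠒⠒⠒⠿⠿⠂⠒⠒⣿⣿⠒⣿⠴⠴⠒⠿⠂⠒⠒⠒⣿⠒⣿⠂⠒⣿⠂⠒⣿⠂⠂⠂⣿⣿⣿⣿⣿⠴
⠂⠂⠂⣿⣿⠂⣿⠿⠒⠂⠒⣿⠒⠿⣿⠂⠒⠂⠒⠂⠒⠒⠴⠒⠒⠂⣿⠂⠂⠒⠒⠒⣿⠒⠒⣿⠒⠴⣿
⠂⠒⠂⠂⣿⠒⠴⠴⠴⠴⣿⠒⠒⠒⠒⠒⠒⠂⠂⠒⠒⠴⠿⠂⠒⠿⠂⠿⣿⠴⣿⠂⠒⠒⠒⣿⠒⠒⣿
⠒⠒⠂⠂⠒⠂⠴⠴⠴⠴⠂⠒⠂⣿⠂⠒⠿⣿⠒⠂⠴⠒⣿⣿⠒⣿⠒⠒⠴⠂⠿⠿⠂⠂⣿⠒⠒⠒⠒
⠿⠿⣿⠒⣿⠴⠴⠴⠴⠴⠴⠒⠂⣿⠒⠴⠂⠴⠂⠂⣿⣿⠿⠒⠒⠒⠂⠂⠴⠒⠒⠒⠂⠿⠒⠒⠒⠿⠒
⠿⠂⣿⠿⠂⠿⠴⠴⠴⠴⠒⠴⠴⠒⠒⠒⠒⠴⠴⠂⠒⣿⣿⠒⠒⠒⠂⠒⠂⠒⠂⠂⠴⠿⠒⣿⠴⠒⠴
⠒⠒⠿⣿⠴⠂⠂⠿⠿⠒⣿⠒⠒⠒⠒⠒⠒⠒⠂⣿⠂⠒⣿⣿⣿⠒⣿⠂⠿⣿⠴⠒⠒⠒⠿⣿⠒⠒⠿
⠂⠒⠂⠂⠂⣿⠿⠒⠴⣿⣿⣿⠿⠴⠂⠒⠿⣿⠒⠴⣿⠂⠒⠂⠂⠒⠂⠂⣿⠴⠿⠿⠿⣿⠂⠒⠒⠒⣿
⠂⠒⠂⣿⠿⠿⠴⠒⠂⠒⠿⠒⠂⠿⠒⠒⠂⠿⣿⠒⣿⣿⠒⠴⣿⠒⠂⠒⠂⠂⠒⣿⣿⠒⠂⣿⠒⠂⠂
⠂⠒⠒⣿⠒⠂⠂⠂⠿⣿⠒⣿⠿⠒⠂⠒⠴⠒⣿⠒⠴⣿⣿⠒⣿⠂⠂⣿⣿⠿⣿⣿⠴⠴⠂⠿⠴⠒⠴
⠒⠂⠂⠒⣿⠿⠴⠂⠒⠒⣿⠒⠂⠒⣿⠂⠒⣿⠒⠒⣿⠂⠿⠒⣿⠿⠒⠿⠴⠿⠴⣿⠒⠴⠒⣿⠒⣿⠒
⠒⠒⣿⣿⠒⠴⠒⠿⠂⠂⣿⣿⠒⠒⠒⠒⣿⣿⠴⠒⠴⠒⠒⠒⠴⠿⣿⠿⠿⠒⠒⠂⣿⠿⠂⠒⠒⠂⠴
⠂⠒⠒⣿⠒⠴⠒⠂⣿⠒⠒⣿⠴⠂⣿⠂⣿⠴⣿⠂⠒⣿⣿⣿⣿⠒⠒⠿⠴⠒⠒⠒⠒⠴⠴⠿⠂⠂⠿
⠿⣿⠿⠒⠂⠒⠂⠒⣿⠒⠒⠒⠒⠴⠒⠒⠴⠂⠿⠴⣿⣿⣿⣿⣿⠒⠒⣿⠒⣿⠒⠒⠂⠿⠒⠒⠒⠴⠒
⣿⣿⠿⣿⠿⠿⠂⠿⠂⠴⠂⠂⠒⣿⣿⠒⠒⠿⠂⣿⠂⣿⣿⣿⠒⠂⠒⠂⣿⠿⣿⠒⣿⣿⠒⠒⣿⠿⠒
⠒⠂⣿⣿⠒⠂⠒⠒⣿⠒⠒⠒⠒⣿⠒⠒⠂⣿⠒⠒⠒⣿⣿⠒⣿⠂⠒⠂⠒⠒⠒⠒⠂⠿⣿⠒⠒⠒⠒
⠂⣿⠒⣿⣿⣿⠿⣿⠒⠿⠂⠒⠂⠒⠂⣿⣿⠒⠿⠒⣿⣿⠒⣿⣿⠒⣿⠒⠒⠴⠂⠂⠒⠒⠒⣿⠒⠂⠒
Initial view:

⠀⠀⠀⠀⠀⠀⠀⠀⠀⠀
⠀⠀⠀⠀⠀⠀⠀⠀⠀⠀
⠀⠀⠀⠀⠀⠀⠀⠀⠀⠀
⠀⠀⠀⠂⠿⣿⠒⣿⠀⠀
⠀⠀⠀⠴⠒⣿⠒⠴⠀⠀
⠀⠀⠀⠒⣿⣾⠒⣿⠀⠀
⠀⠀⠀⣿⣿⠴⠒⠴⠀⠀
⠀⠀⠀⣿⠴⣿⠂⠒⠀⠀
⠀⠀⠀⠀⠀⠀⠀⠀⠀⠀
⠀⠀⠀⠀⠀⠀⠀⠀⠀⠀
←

⠀⠀⠀⠀⠀⠀⠀⠀⠀⠀
⠀⠀⠀⠀⠀⠀⠀⠀⠀⠀
⠀⠀⠀⠀⠀⠀⠀⠀⠀⠀
⠀⠀⠀⠒⠂⠿⣿⠒⣿⠀
⠀⠀⠀⠒⠴⠒⣿⠒⠴⠀
⠀⠀⠀⠂⠒⣾⠒⠒⣿⠀
⠀⠀⠀⠒⣿⣿⠴⠒⠴⠀
⠀⠀⠀⠂⣿⠴⣿⠂⠒⠀
⠀⠀⠀⠀⠀⠀⠀⠀⠀⠀
⠀⠀⠀⠀⠀⠀⠀⠀⠀⠀

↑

⠀⠀⠀⠀⠀⠀⠀⠀⠀⠀
⠀⠀⠀⠀⠀⠀⠀⠀⠀⠀
⠀⠀⠀⠀⠀⠀⠀⠀⠀⠀
⠀⠀⠀⠒⠿⣿⠒⠴⠀⠀
⠀⠀⠀⠒⠂⠿⣿⠒⣿⠀
⠀⠀⠀⠒⠴⣾⣿⠒⠴⠀
⠀⠀⠀⠂⠒⣿⠒⠒⣿⠀
⠀⠀⠀⠒⣿⣿⠴⠒⠴⠀
⠀⠀⠀⠂⣿⠴⣿⠂⠒⠀
⠀⠀⠀⠀⠀⠀⠀⠀⠀⠀

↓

⠀⠀⠀⠀⠀⠀⠀⠀⠀⠀
⠀⠀⠀⠀⠀⠀⠀⠀⠀⠀
⠀⠀⠀⠒⠿⣿⠒⠴⠀⠀
⠀⠀⠀⠒⠂⠿⣿⠒⣿⠀
⠀⠀⠀⠒⠴⠒⣿⠒⠴⠀
⠀⠀⠀⠂⠒⣾⠒⠒⣿⠀
⠀⠀⠀⠒⣿⣿⠴⠒⠴⠀
⠀⠀⠀⠂⣿⠴⣿⠂⠒⠀
⠀⠀⠀⠀⠀⠀⠀⠀⠀⠀
⠀⠀⠀⠀⠀⠀⠀⠀⠀⠀

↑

⠀⠀⠀⠀⠀⠀⠀⠀⠀⠀
⠀⠀⠀⠀⠀⠀⠀⠀⠀⠀
⠀⠀⠀⠀⠀⠀⠀⠀⠀⠀
⠀⠀⠀⠒⠿⣿⠒⠴⠀⠀
⠀⠀⠀⠒⠂⠿⣿⠒⣿⠀
⠀⠀⠀⠒⠴⣾⣿⠒⠴⠀
⠀⠀⠀⠂⠒⣿⠒⠒⣿⠀
⠀⠀⠀⠒⣿⣿⠴⠒⠴⠀
⠀⠀⠀⠂⣿⠴⣿⠂⠒⠀
⠀⠀⠀⠀⠀⠀⠀⠀⠀⠀

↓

⠀⠀⠀⠀⠀⠀⠀⠀⠀⠀
⠀⠀⠀⠀⠀⠀⠀⠀⠀⠀
⠀⠀⠀⠒⠿⣿⠒⠴⠀⠀
⠀⠀⠀⠒⠂⠿⣿⠒⣿⠀
⠀⠀⠀⠒⠴⠒⣿⠒⠴⠀
⠀⠀⠀⠂⠒⣾⠒⠒⣿⠀
⠀⠀⠀⠒⣿⣿⠴⠒⠴⠀
⠀⠀⠀⠂⣿⠴⣿⠂⠒⠀
⠀⠀⠀⠀⠀⠀⠀⠀⠀⠀
⠀⠀⠀⠀⠀⠀⠀⠀⠀⠀

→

⠀⠀⠀⠀⠀⠀⠀⠀⠀⠀
⠀⠀⠀⠀⠀⠀⠀⠀⠀⠀
⠀⠀⠒⠿⣿⠒⠴⠀⠀⠀
⠀⠀⠒⠂⠿⣿⠒⣿⠀⠀
⠀⠀⠒⠴⠒⣿⠒⠴⠀⠀
⠀⠀⠂⠒⣿⣾⠒⣿⠀⠀
⠀⠀⠒⣿⣿⠴⠒⠴⠀⠀
⠀⠀⠂⣿⠴⣿⠂⠒⠀⠀
⠀⠀⠀⠀⠀⠀⠀⠀⠀⠀
⠀⠀⠀⠀⠀⠀⠀⠀⠀⠀


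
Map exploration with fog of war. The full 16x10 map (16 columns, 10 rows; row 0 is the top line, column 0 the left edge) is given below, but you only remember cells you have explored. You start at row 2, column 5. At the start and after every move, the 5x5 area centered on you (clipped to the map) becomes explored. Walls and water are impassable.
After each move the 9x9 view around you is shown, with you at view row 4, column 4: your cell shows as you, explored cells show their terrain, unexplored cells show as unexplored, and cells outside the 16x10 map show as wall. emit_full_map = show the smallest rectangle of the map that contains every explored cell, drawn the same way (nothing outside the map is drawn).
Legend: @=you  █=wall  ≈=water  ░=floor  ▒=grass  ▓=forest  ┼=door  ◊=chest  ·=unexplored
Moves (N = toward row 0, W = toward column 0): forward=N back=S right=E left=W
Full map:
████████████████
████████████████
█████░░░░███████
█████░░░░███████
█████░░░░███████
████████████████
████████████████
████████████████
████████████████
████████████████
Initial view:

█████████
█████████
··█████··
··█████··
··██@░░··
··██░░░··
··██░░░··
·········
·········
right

█████████
█████████
·██████··
·██████··
·██░@░░··
·██░░░░··
·██░░░░··
·········
·········

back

█████████
·██████··
·██████··
·██░░░░··
·██░@░░··
·██░░░░··
··█████··
·········
·········

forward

█████████
█████████
·██████··
·██████··
·██░@░░··
·██░░░░··
·██░░░░··
··█████··
·········

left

█████████
█████████
··██████·
··██████·
··██@░░░·
··██░░░░·
··██░░░░·
···█████·
·········

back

█████████
··██████·
··██████·
··██░░░░·
··██@░░░·
··██░░░░·
··██████·
·········
·········

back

··██████·
··██████·
··██░░░░·
··██░░░░·
··██@░░░·
··██████·
··█████··
·········
·········

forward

█████████
··██████·
··██████·
··██░░░░·
··██@░░░·
··██░░░░·
··██████·
··█████··
·········

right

█████████
·██████··
·██████··
·██░░░░··
·██░@░░··
·██░░░░··
·██████··
·█████···
·········

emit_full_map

██████
██████
██░░░░
██░@░░
██░░░░
██████
█████·


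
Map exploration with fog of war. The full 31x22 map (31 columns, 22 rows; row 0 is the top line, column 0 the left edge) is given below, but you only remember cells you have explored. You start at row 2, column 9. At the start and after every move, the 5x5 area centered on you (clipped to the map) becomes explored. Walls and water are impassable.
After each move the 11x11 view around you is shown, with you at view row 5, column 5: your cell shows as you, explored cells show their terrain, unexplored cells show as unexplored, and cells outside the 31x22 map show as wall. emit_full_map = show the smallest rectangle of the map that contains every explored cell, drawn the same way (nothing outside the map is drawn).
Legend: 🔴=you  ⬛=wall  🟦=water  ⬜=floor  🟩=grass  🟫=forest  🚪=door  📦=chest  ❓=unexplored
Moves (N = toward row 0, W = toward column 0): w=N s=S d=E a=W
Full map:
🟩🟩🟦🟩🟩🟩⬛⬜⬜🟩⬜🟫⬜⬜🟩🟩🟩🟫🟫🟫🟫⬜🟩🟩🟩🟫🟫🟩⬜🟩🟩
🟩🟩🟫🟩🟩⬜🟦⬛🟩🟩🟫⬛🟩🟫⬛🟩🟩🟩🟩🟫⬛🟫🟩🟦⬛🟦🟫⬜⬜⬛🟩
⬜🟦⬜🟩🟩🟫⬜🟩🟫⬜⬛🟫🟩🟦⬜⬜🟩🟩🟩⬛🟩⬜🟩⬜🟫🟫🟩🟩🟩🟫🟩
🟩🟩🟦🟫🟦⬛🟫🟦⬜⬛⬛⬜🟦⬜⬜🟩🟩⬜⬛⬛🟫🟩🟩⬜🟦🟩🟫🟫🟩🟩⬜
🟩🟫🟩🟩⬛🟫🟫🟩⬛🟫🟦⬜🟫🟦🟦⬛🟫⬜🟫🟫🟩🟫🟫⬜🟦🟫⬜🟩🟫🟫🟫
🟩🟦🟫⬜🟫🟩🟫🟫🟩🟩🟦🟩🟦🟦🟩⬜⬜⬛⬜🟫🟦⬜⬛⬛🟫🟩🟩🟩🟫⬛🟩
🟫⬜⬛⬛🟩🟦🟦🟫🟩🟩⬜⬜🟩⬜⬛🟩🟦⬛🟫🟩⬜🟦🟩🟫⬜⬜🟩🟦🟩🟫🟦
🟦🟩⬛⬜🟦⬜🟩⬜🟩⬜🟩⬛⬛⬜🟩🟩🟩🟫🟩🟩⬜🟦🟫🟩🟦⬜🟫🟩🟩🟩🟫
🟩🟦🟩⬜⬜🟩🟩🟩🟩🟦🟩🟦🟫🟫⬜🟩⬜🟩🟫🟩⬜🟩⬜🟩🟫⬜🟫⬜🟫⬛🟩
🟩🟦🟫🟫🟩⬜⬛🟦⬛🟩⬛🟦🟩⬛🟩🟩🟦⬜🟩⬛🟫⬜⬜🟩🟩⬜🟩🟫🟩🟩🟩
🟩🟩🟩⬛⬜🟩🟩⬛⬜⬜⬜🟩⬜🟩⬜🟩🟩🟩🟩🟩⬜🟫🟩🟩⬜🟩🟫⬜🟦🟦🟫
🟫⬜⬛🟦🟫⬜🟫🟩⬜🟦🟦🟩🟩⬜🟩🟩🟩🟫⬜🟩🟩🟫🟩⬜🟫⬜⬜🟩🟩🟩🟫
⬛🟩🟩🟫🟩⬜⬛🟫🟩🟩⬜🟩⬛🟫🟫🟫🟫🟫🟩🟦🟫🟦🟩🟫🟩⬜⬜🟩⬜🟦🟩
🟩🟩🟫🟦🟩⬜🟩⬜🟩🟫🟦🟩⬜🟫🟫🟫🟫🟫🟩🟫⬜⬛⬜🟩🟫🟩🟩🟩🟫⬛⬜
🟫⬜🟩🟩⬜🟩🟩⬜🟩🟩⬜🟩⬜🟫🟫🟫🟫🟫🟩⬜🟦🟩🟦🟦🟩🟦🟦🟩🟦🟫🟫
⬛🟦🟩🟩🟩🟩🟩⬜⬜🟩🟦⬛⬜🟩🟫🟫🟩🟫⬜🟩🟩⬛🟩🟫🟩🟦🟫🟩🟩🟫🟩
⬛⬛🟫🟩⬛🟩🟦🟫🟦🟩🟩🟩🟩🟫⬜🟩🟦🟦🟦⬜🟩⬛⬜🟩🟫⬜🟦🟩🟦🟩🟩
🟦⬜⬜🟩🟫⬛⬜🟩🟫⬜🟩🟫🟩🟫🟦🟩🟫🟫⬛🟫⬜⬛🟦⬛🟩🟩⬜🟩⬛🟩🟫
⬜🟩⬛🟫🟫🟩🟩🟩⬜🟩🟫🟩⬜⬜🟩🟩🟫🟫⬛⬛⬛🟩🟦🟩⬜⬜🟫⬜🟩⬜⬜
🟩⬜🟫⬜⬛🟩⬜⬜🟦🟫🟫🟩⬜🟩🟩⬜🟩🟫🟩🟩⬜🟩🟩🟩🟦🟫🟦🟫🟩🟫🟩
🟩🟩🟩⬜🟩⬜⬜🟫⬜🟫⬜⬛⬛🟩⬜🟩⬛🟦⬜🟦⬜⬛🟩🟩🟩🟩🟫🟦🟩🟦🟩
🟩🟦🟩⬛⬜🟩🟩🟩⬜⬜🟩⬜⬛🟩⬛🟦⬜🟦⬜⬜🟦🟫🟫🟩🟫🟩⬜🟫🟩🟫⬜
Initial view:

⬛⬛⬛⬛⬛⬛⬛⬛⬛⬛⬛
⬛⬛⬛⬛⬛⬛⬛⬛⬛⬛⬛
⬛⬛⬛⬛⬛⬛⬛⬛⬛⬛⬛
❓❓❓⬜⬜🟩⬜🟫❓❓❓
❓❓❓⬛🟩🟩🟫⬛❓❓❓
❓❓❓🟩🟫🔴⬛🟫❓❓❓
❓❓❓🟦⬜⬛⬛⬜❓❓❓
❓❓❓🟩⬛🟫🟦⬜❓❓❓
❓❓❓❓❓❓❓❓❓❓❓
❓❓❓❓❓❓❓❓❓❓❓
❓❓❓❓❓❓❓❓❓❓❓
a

⬛⬛⬛⬛⬛⬛⬛⬛⬛⬛⬛
⬛⬛⬛⬛⬛⬛⬛⬛⬛⬛⬛
⬛⬛⬛⬛⬛⬛⬛⬛⬛⬛⬛
❓❓❓⬛⬜⬜🟩⬜🟫❓❓
❓❓❓🟦⬛🟩🟩🟫⬛❓❓
❓❓❓⬜🟩🔴⬜⬛🟫❓❓
❓❓❓🟫🟦⬜⬛⬛⬜❓❓
❓❓❓🟫🟩⬛🟫🟦⬜❓❓
❓❓❓❓❓❓❓❓❓❓❓
❓❓❓❓❓❓❓❓❓❓❓
❓❓❓❓❓❓❓❓❓❓❓

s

⬛⬛⬛⬛⬛⬛⬛⬛⬛⬛⬛
⬛⬛⬛⬛⬛⬛⬛⬛⬛⬛⬛
❓❓❓⬛⬜⬜🟩⬜🟫❓❓
❓❓❓🟦⬛🟩🟩🟫⬛❓❓
❓❓❓⬜🟩🟫⬜⬛🟫❓❓
❓❓❓🟫🟦🔴⬛⬛⬜❓❓
❓❓❓🟫🟩⬛🟫🟦⬜❓❓
❓❓❓🟫🟫🟩🟩🟦❓❓❓
❓❓❓❓❓❓❓❓❓❓❓
❓❓❓❓❓❓❓❓❓❓❓
❓❓❓❓❓❓❓❓❓❓❓

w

⬛⬛⬛⬛⬛⬛⬛⬛⬛⬛⬛
⬛⬛⬛⬛⬛⬛⬛⬛⬛⬛⬛
⬛⬛⬛⬛⬛⬛⬛⬛⬛⬛⬛
❓❓❓⬛⬜⬜🟩⬜🟫❓❓
❓❓❓🟦⬛🟩🟩🟫⬛❓❓
❓❓❓⬜🟩🔴⬜⬛🟫❓❓
❓❓❓🟫🟦⬜⬛⬛⬜❓❓
❓❓❓🟫🟩⬛🟫🟦⬜❓❓
❓❓❓🟫🟫🟩🟩🟦❓❓❓
❓❓❓❓❓❓❓❓❓❓❓
❓❓❓❓❓❓❓❓❓❓❓

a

⬛⬛⬛⬛⬛⬛⬛⬛⬛⬛⬛
⬛⬛⬛⬛⬛⬛⬛⬛⬛⬛⬛
⬛⬛⬛⬛⬛⬛⬛⬛⬛⬛⬛
❓❓❓🟩⬛⬜⬜🟩⬜🟫❓
❓❓❓⬜🟦⬛🟩🟩🟫⬛❓
❓❓❓🟫⬜🔴🟫⬜⬛🟫❓
❓❓❓⬛🟫🟦⬜⬛⬛⬜❓
❓❓❓🟫🟫🟩⬛🟫🟦⬜❓
❓❓❓❓🟫🟫🟩🟩🟦❓❓
❓❓❓❓❓❓❓❓❓❓❓
❓❓❓❓❓❓❓❓❓❓❓

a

⬛⬛⬛⬛⬛⬛⬛⬛⬛⬛⬛
⬛⬛⬛⬛⬛⬛⬛⬛⬛⬛⬛
⬛⬛⬛⬛⬛⬛⬛⬛⬛⬛⬛
❓❓❓🟩🟩⬛⬜⬜🟩⬜🟫
❓❓❓🟩⬜🟦⬛🟩🟩🟫⬛
❓❓❓🟩🟫🔴🟩🟫⬜⬛🟫
❓❓❓🟦⬛🟫🟦⬜⬛⬛⬜
❓❓❓⬛🟫🟫🟩⬛🟫🟦⬜
❓❓❓❓❓🟫🟫🟩🟩🟦❓
❓❓❓❓❓❓❓❓❓❓❓
❓❓❓❓❓❓❓❓❓❓❓

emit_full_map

🟩🟩⬛⬜⬜🟩⬜🟫
🟩⬜🟦⬛🟩🟩🟫⬛
🟩🟫🔴🟩🟫⬜⬛🟫
🟦⬛🟫🟦⬜⬛⬛⬜
⬛🟫🟫🟩⬛🟫🟦⬜
❓❓🟫🟫🟩🟩🟦❓

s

⬛⬛⬛⬛⬛⬛⬛⬛⬛⬛⬛
⬛⬛⬛⬛⬛⬛⬛⬛⬛⬛⬛
❓❓❓🟩🟩⬛⬜⬜🟩⬜🟫
❓❓❓🟩⬜🟦⬛🟩🟩🟫⬛
❓❓❓🟩🟫⬜🟩🟫⬜⬛🟫
❓❓❓🟦⬛🔴🟦⬜⬛⬛⬜
❓❓❓⬛🟫🟫🟩⬛🟫🟦⬜
❓❓❓🟫🟩🟫🟫🟩🟩🟦❓
❓❓❓❓❓❓❓❓❓❓❓
❓❓❓❓❓❓❓❓❓❓❓
❓❓❓❓❓❓❓❓❓❓❓

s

⬛⬛⬛⬛⬛⬛⬛⬛⬛⬛⬛
❓❓❓🟩🟩⬛⬜⬜🟩⬜🟫
❓❓❓🟩⬜🟦⬛🟩🟩🟫⬛
❓❓❓🟩🟫⬜🟩🟫⬜⬛🟫
❓❓❓🟦⬛🟫🟦⬜⬛⬛⬜
❓❓❓⬛🟫🔴🟩⬛🟫🟦⬜
❓❓❓🟫🟩🟫🟫🟩🟩🟦❓
❓❓❓🟩🟦🟦🟫🟩❓❓❓
❓❓❓❓❓❓❓❓❓❓❓
❓❓❓❓❓❓❓❓❓❓❓
❓❓❓❓❓❓❓❓❓❓❓

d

⬛⬛⬛⬛⬛⬛⬛⬛⬛⬛⬛
❓❓🟩🟩⬛⬜⬜🟩⬜🟫❓
❓❓🟩⬜🟦⬛🟩🟩🟫⬛❓
❓❓🟩🟫⬜🟩🟫⬜⬛🟫❓
❓❓🟦⬛🟫🟦⬜⬛⬛⬜❓
❓❓⬛🟫🟫🔴⬛🟫🟦⬜❓
❓❓🟫🟩🟫🟫🟩🟩🟦❓❓
❓❓🟩🟦🟦🟫🟩🟩❓❓❓
❓❓❓❓❓❓❓❓❓❓❓
❓❓❓❓❓❓❓❓❓❓❓
❓❓❓❓❓❓❓❓❓❓❓

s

❓❓🟩🟩⬛⬜⬜🟩⬜🟫❓
❓❓🟩⬜🟦⬛🟩🟩🟫⬛❓
❓❓🟩🟫⬜🟩🟫⬜⬛🟫❓
❓❓🟦⬛🟫🟦⬜⬛⬛⬜❓
❓❓⬛🟫🟫🟩⬛🟫🟦⬜❓
❓❓🟫🟩🟫🔴🟩🟩🟦❓❓
❓❓🟩🟦🟦🟫🟩🟩❓❓❓
❓❓❓⬜🟩⬜🟩⬜❓❓❓
❓❓❓❓❓❓❓❓❓❓❓
❓❓❓❓❓❓❓❓❓❓❓
❓❓❓❓❓❓❓❓❓❓❓

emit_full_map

🟩🟩⬛⬜⬜🟩⬜🟫
🟩⬜🟦⬛🟩🟩🟫⬛
🟩🟫⬜🟩🟫⬜⬛🟫
🟦⬛🟫🟦⬜⬛⬛⬜
⬛🟫🟫🟩⬛🟫🟦⬜
🟫🟩🟫🔴🟩🟩🟦❓
🟩🟦🟦🟫🟩🟩❓❓
❓⬜🟩⬜🟩⬜❓❓

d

❓🟩🟩⬛⬜⬜🟩⬜🟫❓❓
❓🟩⬜🟦⬛🟩🟩🟫⬛❓❓
❓🟩🟫⬜🟩🟫⬜⬛🟫❓❓
❓🟦⬛🟫🟦⬜⬛⬛⬜❓❓
❓⬛🟫🟫🟩⬛🟫🟦⬜❓❓
❓🟫🟩🟫🟫🔴🟩🟦❓❓❓
❓🟩🟦🟦🟫🟩🟩⬜❓❓❓
❓❓⬜🟩⬜🟩⬜🟩❓❓❓
❓❓❓❓❓❓❓❓❓❓❓
❓❓❓❓❓❓❓❓❓❓❓
❓❓❓❓❓❓❓❓❓❓❓

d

🟩🟩⬛⬜⬜🟩⬜🟫❓❓❓
🟩⬜🟦⬛🟩🟩🟫⬛❓❓❓
🟩🟫⬜🟩🟫⬜⬛🟫❓❓❓
🟦⬛🟫🟦⬜⬛⬛⬜❓❓❓
⬛🟫🟫🟩⬛🟫🟦⬜❓❓❓
🟫🟩🟫🟫🟩🔴🟦🟩❓❓❓
🟩🟦🟦🟫🟩🟩⬜⬜❓❓❓
❓⬜🟩⬜🟩⬜🟩⬛❓❓❓
❓❓❓❓❓❓❓❓❓❓❓
❓❓❓❓❓❓❓❓❓❓❓
❓❓❓❓❓❓❓❓❓❓❓

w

⬛⬛⬛⬛⬛⬛⬛⬛⬛⬛⬛
🟩🟩⬛⬜⬜🟩⬜🟫❓❓❓
🟩⬜🟦⬛🟩🟩🟫⬛❓❓❓
🟩🟫⬜🟩🟫⬜⬛🟫❓❓❓
🟦⬛🟫🟦⬜⬛⬛⬜❓❓❓
⬛🟫🟫🟩⬛🔴🟦⬜❓❓❓
🟫🟩🟫🟫🟩🟩🟦🟩❓❓❓
🟩🟦🟦🟫🟩🟩⬜⬜❓❓❓
❓⬜🟩⬜🟩⬜🟩⬛❓❓❓
❓❓❓❓❓❓❓❓❓❓❓
❓❓❓❓❓❓❓❓❓❓❓

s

🟩🟩⬛⬜⬜🟩⬜🟫❓❓❓
🟩⬜🟦⬛🟩🟩🟫⬛❓❓❓
🟩🟫⬜🟩🟫⬜⬛🟫❓❓❓
🟦⬛🟫🟦⬜⬛⬛⬜❓❓❓
⬛🟫🟫🟩⬛🟫🟦⬜❓❓❓
🟫🟩🟫🟫🟩🔴🟦🟩❓❓❓
🟩🟦🟦🟫🟩🟩⬜⬜❓❓❓
❓⬜🟩⬜🟩⬜🟩⬛❓❓❓
❓❓❓❓❓❓❓❓❓❓❓
❓❓❓❓❓❓❓❓❓❓❓
❓❓❓❓❓❓❓❓❓❓❓

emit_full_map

🟩🟩⬛⬜⬜🟩⬜🟫
🟩⬜🟦⬛🟩🟩🟫⬛
🟩🟫⬜🟩🟫⬜⬛🟫
🟦⬛🟫🟦⬜⬛⬛⬜
⬛🟫🟫🟩⬛🟫🟦⬜
🟫🟩🟫🟫🟩🔴🟦🟩
🟩🟦🟦🟫🟩🟩⬜⬜
❓⬜🟩⬜🟩⬜🟩⬛

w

⬛⬛⬛⬛⬛⬛⬛⬛⬛⬛⬛
🟩🟩⬛⬜⬜🟩⬜🟫❓❓❓
🟩⬜🟦⬛🟩🟩🟫⬛❓❓❓
🟩🟫⬜🟩🟫⬜⬛🟫❓❓❓
🟦⬛🟫🟦⬜⬛⬛⬜❓❓❓
⬛🟫🟫🟩⬛🔴🟦⬜❓❓❓
🟫🟩🟫🟫🟩🟩🟦🟩❓❓❓
🟩🟦🟦🟫🟩🟩⬜⬜❓❓❓
❓⬜🟩⬜🟩⬜🟩⬛❓❓❓
❓❓❓❓❓❓❓❓❓❓❓
❓❓❓❓❓❓❓❓❓❓❓


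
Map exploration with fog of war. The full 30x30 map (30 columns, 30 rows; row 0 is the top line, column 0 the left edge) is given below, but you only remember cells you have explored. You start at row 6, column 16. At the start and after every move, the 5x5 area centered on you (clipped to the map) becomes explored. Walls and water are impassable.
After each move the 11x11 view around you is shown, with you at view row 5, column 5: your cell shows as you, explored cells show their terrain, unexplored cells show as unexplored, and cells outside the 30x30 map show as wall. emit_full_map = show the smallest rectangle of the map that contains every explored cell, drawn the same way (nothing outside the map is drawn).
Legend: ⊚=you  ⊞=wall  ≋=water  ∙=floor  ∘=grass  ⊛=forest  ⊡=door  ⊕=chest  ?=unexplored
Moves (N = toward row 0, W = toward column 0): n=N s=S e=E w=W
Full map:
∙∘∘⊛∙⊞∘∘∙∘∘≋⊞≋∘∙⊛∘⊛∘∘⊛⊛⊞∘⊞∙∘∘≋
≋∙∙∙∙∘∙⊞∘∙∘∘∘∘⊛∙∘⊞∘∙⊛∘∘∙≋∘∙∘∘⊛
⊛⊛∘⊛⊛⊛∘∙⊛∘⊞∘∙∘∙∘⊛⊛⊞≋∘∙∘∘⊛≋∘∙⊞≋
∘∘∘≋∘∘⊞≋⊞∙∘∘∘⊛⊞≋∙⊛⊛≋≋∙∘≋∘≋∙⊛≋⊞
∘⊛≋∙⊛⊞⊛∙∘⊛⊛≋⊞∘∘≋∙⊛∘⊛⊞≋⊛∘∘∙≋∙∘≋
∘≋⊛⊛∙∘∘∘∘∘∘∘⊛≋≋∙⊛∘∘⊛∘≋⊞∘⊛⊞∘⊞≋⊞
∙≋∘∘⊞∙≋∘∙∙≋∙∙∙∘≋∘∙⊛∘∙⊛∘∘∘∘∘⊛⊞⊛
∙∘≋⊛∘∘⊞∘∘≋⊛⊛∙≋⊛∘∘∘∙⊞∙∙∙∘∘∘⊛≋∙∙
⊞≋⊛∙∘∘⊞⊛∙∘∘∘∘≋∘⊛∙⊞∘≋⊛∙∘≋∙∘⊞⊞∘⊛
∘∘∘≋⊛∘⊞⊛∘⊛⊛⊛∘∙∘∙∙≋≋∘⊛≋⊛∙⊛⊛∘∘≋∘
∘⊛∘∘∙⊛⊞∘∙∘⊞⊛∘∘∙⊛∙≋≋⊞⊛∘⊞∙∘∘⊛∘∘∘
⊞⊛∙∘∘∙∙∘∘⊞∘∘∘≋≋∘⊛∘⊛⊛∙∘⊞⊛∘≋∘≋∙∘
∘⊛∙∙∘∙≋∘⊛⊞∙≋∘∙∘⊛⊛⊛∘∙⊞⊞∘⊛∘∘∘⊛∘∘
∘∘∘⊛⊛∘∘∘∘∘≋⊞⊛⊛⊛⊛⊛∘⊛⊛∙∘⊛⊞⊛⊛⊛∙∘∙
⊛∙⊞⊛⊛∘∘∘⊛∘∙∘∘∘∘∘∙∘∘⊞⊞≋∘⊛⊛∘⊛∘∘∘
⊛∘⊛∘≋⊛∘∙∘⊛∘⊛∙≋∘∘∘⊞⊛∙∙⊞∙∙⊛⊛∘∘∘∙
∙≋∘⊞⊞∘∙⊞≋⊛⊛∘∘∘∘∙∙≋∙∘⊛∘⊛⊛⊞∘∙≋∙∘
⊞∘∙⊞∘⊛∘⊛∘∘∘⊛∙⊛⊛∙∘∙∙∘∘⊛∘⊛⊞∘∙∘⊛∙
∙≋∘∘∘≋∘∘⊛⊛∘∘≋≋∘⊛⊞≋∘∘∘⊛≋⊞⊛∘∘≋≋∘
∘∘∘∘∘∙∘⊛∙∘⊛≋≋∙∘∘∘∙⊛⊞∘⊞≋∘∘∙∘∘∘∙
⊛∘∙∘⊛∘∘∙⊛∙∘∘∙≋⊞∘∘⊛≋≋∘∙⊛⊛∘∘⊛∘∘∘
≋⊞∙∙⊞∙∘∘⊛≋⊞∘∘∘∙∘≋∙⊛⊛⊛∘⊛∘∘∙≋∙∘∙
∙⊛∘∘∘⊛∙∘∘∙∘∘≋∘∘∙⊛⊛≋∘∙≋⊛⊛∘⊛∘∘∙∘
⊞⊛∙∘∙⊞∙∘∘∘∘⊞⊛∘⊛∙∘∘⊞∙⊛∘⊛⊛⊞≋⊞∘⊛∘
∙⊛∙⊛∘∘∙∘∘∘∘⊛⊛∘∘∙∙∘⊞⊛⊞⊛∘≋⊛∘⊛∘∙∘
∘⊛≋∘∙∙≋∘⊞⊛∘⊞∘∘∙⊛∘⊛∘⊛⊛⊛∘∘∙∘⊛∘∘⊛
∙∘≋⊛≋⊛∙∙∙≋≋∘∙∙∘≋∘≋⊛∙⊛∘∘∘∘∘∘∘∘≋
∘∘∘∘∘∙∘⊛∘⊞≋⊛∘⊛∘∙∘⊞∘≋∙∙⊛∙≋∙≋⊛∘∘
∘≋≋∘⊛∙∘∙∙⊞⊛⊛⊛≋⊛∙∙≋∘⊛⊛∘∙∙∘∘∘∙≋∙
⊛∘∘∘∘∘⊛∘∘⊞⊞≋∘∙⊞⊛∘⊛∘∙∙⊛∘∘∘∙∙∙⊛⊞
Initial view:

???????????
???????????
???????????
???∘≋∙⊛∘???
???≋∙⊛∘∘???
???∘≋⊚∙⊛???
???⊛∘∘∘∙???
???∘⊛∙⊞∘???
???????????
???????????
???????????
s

???????????
???????????
???∘≋∙⊛∘???
???≋∙⊛∘∘???
???∘≋∘∙⊛???
???⊛∘⊚∘∙???
???∘⊛∙⊞∘???
???∘∙∙≋≋???
???????????
???????????
???????????

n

???????????
???????????
???????????
???∘≋∙⊛∘???
???≋∙⊛∘∘???
???∘≋⊚∙⊛???
???⊛∘∘∘∙???
???∘⊛∙⊞∘???
???∘∙∙≋≋???
???????????
???????????

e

???????????
???????????
???????????
??∘≋∙⊛∘⊛???
??≋∙⊛∘∘⊛???
??∘≋∘⊚⊛∘???
??⊛∘∘∘∙⊞???
??∘⊛∙⊞∘≋???
??∘∙∙≋≋????
???????????
???????????

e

???????????
???????????
???????????
?∘≋∙⊛∘⊛⊞???
?≋∙⊛∘∘⊛∘???
?∘≋∘∙⊚∘∙???
?⊛∘∘∘∙⊞∙???
?∘⊛∙⊞∘≋⊛???
?∘∙∙≋≋?????
???????????
???????????

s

???????????
???????????
?∘≋∙⊛∘⊛⊞???
?≋∙⊛∘∘⊛∘???
?∘≋∘∙⊛∘∙???
?⊛∘∘∘⊚⊞∙???
?∘⊛∙⊞∘≋⊛???
?∘∙∙≋≋∘⊛???
???????????
???????????
???????????

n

???????????
???????????
???????????
?∘≋∙⊛∘⊛⊞???
?≋∙⊛∘∘⊛∘???
?∘≋∘∙⊚∘∙???
?⊛∘∘∘∙⊞∙???
?∘⊛∙⊞∘≋⊛???
?∘∙∙≋≋∘⊛???
???????????
???????????

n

???????????
???????????
???????????
???∙⊛⊛≋≋???
?∘≋∙⊛∘⊛⊞???
?≋∙⊛∘⊚⊛∘???
?∘≋∘∙⊛∘∙???
?⊛∘∘∘∙⊞∙???
?∘⊛∙⊞∘≋⊛???
?∘∙∙≋≋∘⊛???
???????????

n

⊞⊞⊞⊞⊞⊞⊞⊞⊞⊞⊞
???????????
???????????
???⊛⊛⊞≋∘???
???∙⊛⊛≋≋???
?∘≋∙⊛⊚⊛⊞???
?≋∙⊛∘∘⊛∘???
?∘≋∘∙⊛∘∙???
?⊛∘∘∘∙⊞∙???
?∘⊛∙⊞∘≋⊛???
?∘∙∙≋≋∘⊛???

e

⊞⊞⊞⊞⊞⊞⊞⊞⊞⊞⊞
???????????
???????????
??⊛⊛⊞≋∘∙???
??∙⊛⊛≋≋∙???
∘≋∙⊛∘⊚⊞≋???
≋∙⊛∘∘⊛∘≋???
∘≋∘∙⊛∘∙⊛???
⊛∘∘∘∙⊞∙????
∘⊛∙⊞∘≋⊛????
∘∙∙≋≋∘⊛????

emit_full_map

??⊛⊛⊞≋∘∙
??∙⊛⊛≋≋∙
∘≋∙⊛∘⊚⊞≋
≋∙⊛∘∘⊛∘≋
∘≋∘∙⊛∘∙⊛
⊛∘∘∘∙⊞∙?
∘⊛∙⊞∘≋⊛?
∘∙∙≋≋∘⊛?

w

⊞⊞⊞⊞⊞⊞⊞⊞⊞⊞⊞
???????????
???????????
???⊛⊛⊞≋∘∙??
???∙⊛⊛≋≋∙??
?∘≋∙⊛⊚⊛⊞≋??
?≋∙⊛∘∘⊛∘≋??
?∘≋∘∙⊛∘∙⊛??
?⊛∘∘∘∙⊞∙???
?∘⊛∙⊞∘≋⊛???
?∘∙∙≋≋∘⊛???

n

⊞⊞⊞⊞⊞⊞⊞⊞⊞⊞⊞
⊞⊞⊞⊞⊞⊞⊞⊞⊞⊞⊞
???????????
???∘⊞∘∙⊛???
???⊛⊛⊞≋∘∙??
???∙⊛⊚≋≋∙??
?∘≋∙⊛∘⊛⊞≋??
?≋∙⊛∘∘⊛∘≋??
?∘≋∘∙⊛∘∙⊛??
?⊛∘∘∘∙⊞∙???
?∘⊛∙⊞∘≋⊛???

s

⊞⊞⊞⊞⊞⊞⊞⊞⊞⊞⊞
???????????
???∘⊞∘∙⊛???
???⊛⊛⊞≋∘∙??
???∙⊛⊛≋≋∙??
?∘≋∙⊛⊚⊛⊞≋??
?≋∙⊛∘∘⊛∘≋??
?∘≋∘∙⊛∘∙⊛??
?⊛∘∘∘∙⊞∙???
?∘⊛∙⊞∘≋⊛???
?∘∙∙≋≋∘⊛???

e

⊞⊞⊞⊞⊞⊞⊞⊞⊞⊞⊞
???????????
??∘⊞∘∙⊛????
??⊛⊛⊞≋∘∙???
??∙⊛⊛≋≋∙???
∘≋∙⊛∘⊚⊞≋???
≋∙⊛∘∘⊛∘≋???
∘≋∘∙⊛∘∙⊛???
⊛∘∘∘∙⊞∙????
∘⊛∙⊞∘≋⊛????
∘∙∙≋≋∘⊛????

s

???????????
??∘⊞∘∙⊛????
??⊛⊛⊞≋∘∙???
??∙⊛⊛≋≋∙???
∘≋∙⊛∘⊛⊞≋???
≋∙⊛∘∘⊚∘≋???
∘≋∘∙⊛∘∙⊛???
⊛∘∘∘∙⊞∙∙???
∘⊛∙⊞∘≋⊛????
∘∙∙≋≋∘⊛????
???????????

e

???????????
?∘⊞∘∙⊛?????
?⊛⊛⊞≋∘∙????
?∙⊛⊛≋≋∙∘???
≋∙⊛∘⊛⊞≋⊛???
∙⊛∘∘⊛⊚≋⊞???
≋∘∙⊛∘∙⊛∘???
∘∘∘∙⊞∙∙∙???
⊛∙⊞∘≋⊛?????
∙∙≋≋∘⊛?????
???????????

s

?∘⊞∘∙⊛?????
?⊛⊛⊞≋∘∙????
?∙⊛⊛≋≋∙∘???
≋∙⊛∘⊛⊞≋⊛???
∙⊛∘∘⊛∘≋⊞???
≋∘∙⊛∘⊚⊛∘???
∘∘∘∙⊞∙∙∙???
⊛∙⊞∘≋⊛∙∘???
∙∙≋≋∘⊛?????
???????????
???????????

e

∘⊞∘∙⊛??????
⊛⊛⊞≋∘∙?????
∙⊛⊛≋≋∙∘????
∙⊛∘⊛⊞≋⊛∘???
⊛∘∘⊛∘≋⊞∘???
∘∙⊛∘∙⊚∘∘???
∘∘∙⊞∙∙∙∘???
∙⊞∘≋⊛∙∘≋???
∙≋≋∘⊛??????
???????????
???????????

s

⊛⊛⊞≋∘∙?????
∙⊛⊛≋≋∙∘????
∙⊛∘⊛⊞≋⊛∘???
⊛∘∘⊛∘≋⊞∘???
∘∙⊛∘∙⊛∘∘???
∘∘∙⊞∙⊚∙∘???
∙⊞∘≋⊛∙∘≋???
∙≋≋∘⊛≋⊛∙???
???????????
???????????
???????????

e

⊛⊞≋∘∙??????
⊛⊛≋≋∙∘?????
⊛∘⊛⊞≋⊛∘????
∘∘⊛∘≋⊞∘⊛???
∙⊛∘∙⊛∘∘∘???
∘∙⊞∙∙⊚∘∘???
⊞∘≋⊛∙∘≋∙???
≋≋∘⊛≋⊛∙⊛???
???????????
???????????
???????????

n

⊞∘∙⊛???????
⊛⊞≋∘∙??????
⊛⊛≋≋∙∘?????
⊛∘⊛⊞≋⊛∘∘???
∘∘⊛∘≋⊞∘⊛???
∙⊛∘∙⊛⊚∘∘???
∘∙⊞∙∙∙∘∘???
⊞∘≋⊛∙∘≋∙???
≋≋∘⊛≋⊛∙⊛???
???????????
???????????

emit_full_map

??∘⊞∘∙⊛????
??⊛⊛⊞≋∘∙???
??∙⊛⊛≋≋∙∘??
∘≋∙⊛∘⊛⊞≋⊛∘∘
≋∙⊛∘∘⊛∘≋⊞∘⊛
∘≋∘∙⊛∘∙⊛⊚∘∘
⊛∘∘∘∙⊞∙∙∙∘∘
∘⊛∙⊞∘≋⊛∙∘≋∙
∘∙∙≋≋∘⊛≋⊛∙⊛

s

⊛⊞≋∘∙??????
⊛⊛≋≋∙∘?????
⊛∘⊛⊞≋⊛∘∘???
∘∘⊛∘≋⊞∘⊛???
∙⊛∘∙⊛∘∘∘???
∘∙⊞∙∙⊚∘∘???
⊞∘≋⊛∙∘≋∙???
≋≋∘⊛≋⊛∙⊛???
???????????
???????????
???????????

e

⊞≋∘∙???????
⊛≋≋∙∘??????
∘⊛⊞≋⊛∘∘????
∘⊛∘≋⊞∘⊛⊞???
⊛∘∙⊛∘∘∘∘???
∙⊞∙∙∙⊚∘∘???
∘≋⊛∙∘≋∙∘???
≋∘⊛≋⊛∙⊛⊛???
???????????
???????????
???????????

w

⊛⊞≋∘∙??????
⊛⊛≋≋∙∘?????
⊛∘⊛⊞≋⊛∘∘???
∘∘⊛∘≋⊞∘⊛⊞??
∙⊛∘∙⊛∘∘∘∘??
∘∙⊞∙∙⊚∘∘∘??
⊞∘≋⊛∙∘≋∙∘??
≋≋∘⊛≋⊛∙⊛⊛??
???????????
???????????
???????????

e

⊞≋∘∙???????
⊛≋≋∙∘??????
∘⊛⊞≋⊛∘∘????
∘⊛∘≋⊞∘⊛⊞???
⊛∘∙⊛∘∘∘∘???
∙⊞∙∙∙⊚∘∘???
∘≋⊛∙∘≋∙∘???
≋∘⊛≋⊛∙⊛⊛???
???????????
???????????
???????????

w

⊛⊞≋∘∙??????
⊛⊛≋≋∙∘?????
⊛∘⊛⊞≋⊛∘∘???
∘∘⊛∘≋⊞∘⊛⊞??
∙⊛∘∙⊛∘∘∘∘??
∘∙⊞∙∙⊚∘∘∘??
⊞∘≋⊛∙∘≋∙∘??
≋≋∘⊛≋⊛∙⊛⊛??
???????????
???????????
???????????


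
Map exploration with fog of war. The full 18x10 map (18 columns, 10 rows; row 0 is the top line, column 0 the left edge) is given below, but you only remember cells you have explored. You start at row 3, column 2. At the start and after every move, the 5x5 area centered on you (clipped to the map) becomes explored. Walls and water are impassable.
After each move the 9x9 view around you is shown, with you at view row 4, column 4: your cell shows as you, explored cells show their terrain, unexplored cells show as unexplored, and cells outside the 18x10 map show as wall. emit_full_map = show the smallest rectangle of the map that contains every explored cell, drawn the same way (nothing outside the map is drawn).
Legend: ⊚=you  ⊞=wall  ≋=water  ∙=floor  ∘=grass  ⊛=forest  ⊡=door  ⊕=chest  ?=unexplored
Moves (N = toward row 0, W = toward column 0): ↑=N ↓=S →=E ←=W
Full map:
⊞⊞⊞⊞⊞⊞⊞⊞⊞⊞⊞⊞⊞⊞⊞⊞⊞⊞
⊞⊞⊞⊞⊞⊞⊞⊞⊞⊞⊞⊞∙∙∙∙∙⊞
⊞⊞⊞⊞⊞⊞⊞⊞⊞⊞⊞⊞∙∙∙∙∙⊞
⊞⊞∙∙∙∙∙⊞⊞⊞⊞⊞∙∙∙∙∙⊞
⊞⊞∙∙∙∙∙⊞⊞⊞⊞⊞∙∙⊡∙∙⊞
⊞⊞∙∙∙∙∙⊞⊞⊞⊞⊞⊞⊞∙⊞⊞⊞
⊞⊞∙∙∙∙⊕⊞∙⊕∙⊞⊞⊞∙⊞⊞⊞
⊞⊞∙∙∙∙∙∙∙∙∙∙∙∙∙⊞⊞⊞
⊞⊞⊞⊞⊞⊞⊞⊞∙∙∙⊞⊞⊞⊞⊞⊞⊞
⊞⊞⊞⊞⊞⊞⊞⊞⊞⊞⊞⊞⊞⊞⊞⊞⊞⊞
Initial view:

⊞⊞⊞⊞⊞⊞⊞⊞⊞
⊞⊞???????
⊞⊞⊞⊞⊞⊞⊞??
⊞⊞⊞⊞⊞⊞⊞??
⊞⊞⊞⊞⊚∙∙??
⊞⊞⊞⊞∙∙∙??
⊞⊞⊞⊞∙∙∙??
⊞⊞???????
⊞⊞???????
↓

⊞⊞???????
⊞⊞⊞⊞⊞⊞⊞??
⊞⊞⊞⊞⊞⊞⊞??
⊞⊞⊞⊞∙∙∙??
⊞⊞⊞⊞⊚∙∙??
⊞⊞⊞⊞∙∙∙??
⊞⊞⊞⊞∙∙∙??
⊞⊞???????
⊞⊞???????

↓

⊞⊞⊞⊞⊞⊞⊞??
⊞⊞⊞⊞⊞⊞⊞??
⊞⊞⊞⊞∙∙∙??
⊞⊞⊞⊞∙∙∙??
⊞⊞⊞⊞⊚∙∙??
⊞⊞⊞⊞∙∙∙??
⊞⊞⊞⊞∙∙∙??
⊞⊞???????
⊞⊞???????

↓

⊞⊞⊞⊞⊞⊞⊞??
⊞⊞⊞⊞∙∙∙??
⊞⊞⊞⊞∙∙∙??
⊞⊞⊞⊞∙∙∙??
⊞⊞⊞⊞⊚∙∙??
⊞⊞⊞⊞∙∙∙??
⊞⊞⊞⊞⊞⊞⊞??
⊞⊞???????
⊞⊞⊞⊞⊞⊞⊞⊞⊞

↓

⊞⊞⊞⊞∙∙∙??
⊞⊞⊞⊞∙∙∙??
⊞⊞⊞⊞∙∙∙??
⊞⊞⊞⊞∙∙∙??
⊞⊞⊞⊞⊚∙∙??
⊞⊞⊞⊞⊞⊞⊞??
⊞⊞⊞⊞⊞⊞⊞??
⊞⊞⊞⊞⊞⊞⊞⊞⊞
⊞⊞⊞⊞⊞⊞⊞⊞⊞

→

⊞⊞⊞∙∙∙???
⊞⊞⊞∙∙∙???
⊞⊞⊞∙∙∙∙??
⊞⊞⊞∙∙∙∙??
⊞⊞⊞∙⊚∙∙??
⊞⊞⊞⊞⊞⊞⊞??
⊞⊞⊞⊞⊞⊞⊞??
⊞⊞⊞⊞⊞⊞⊞⊞⊞
⊞⊞⊞⊞⊞⊞⊞⊞⊞

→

⊞⊞∙∙∙????
⊞⊞∙∙∙????
⊞⊞∙∙∙∙∙??
⊞⊞∙∙∙∙⊕??
⊞⊞∙∙⊚∙∙??
⊞⊞⊞⊞⊞⊞⊞??
⊞⊞⊞⊞⊞⊞⊞??
⊞⊞⊞⊞⊞⊞⊞⊞⊞
⊞⊞⊞⊞⊞⊞⊞⊞⊞

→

⊞∙∙∙?????
⊞∙∙∙?????
⊞∙∙∙∙∙⊞??
⊞∙∙∙∙⊕⊞??
⊞∙∙∙⊚∙∙??
⊞⊞⊞⊞⊞⊞⊞??
⊞⊞⊞⊞⊞⊞⊞??
⊞⊞⊞⊞⊞⊞⊞⊞⊞
⊞⊞⊞⊞⊞⊞⊞⊞⊞

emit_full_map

⊞⊞⊞⊞⊞???
⊞⊞⊞⊞⊞???
⊞⊞∙∙∙???
⊞⊞∙∙∙???
⊞⊞∙∙∙∙∙⊞
⊞⊞∙∙∙∙⊕⊞
⊞⊞∙∙∙⊚∙∙
⊞⊞⊞⊞⊞⊞⊞⊞
⊞⊞⊞⊞⊞⊞⊞⊞
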